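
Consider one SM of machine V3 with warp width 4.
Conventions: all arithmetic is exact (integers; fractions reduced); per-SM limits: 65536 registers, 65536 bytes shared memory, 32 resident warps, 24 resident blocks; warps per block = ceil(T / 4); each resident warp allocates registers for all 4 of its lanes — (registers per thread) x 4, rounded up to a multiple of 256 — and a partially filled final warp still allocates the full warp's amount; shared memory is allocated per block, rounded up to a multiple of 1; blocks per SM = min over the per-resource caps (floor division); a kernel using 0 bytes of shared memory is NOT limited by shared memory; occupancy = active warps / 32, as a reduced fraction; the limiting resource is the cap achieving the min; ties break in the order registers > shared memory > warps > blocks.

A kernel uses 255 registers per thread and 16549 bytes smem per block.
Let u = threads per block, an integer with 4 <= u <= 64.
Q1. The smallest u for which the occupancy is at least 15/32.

Answer: u = 17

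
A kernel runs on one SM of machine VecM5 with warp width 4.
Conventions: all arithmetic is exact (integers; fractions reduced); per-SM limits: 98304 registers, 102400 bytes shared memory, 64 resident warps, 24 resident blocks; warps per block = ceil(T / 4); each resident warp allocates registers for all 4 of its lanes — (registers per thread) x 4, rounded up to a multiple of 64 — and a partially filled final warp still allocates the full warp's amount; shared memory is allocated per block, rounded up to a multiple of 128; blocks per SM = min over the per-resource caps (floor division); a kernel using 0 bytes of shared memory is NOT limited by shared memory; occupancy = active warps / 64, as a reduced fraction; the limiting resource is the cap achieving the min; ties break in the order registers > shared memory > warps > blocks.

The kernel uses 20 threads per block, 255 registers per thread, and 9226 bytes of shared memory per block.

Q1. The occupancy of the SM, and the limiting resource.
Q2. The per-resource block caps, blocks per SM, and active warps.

Answer: occupancy 25/32, limited by shared memory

registers: 19 blocks
shared memory: 10 blocks
warps: 12 blocks
blocks: 24 blocks

Answer: 10 blocks, 50 active warps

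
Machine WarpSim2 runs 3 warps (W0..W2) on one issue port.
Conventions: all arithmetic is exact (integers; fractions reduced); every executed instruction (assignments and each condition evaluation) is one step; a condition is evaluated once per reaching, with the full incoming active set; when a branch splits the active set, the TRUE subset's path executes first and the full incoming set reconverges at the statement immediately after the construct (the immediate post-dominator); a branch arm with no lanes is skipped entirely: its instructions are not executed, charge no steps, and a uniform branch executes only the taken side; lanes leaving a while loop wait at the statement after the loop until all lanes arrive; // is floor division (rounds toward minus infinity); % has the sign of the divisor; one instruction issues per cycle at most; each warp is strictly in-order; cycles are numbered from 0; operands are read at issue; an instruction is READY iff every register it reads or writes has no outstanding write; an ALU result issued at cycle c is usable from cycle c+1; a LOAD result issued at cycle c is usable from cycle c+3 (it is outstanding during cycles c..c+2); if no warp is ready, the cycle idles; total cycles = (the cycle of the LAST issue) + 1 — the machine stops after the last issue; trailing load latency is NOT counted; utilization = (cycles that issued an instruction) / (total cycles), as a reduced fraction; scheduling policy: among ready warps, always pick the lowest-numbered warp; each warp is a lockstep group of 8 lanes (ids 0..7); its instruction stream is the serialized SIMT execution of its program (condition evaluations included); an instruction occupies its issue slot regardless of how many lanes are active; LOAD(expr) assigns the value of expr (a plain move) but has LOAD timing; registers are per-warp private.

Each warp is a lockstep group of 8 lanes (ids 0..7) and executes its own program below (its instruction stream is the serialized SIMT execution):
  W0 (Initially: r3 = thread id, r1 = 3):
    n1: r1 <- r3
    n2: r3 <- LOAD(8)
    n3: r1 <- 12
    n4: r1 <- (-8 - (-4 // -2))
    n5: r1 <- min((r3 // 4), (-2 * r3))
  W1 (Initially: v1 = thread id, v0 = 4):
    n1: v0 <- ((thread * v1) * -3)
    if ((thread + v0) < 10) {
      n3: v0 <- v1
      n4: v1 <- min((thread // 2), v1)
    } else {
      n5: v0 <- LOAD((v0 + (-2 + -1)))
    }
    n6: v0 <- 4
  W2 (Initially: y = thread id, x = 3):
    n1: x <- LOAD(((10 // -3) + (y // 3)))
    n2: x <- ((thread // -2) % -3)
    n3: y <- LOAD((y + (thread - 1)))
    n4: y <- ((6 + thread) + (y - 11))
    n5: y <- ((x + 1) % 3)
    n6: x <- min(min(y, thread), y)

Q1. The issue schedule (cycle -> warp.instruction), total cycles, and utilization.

cycle 0: W0.I0
cycle 1: W0.I1
cycle 2: W0.I2
cycle 3: W0.I3
cycle 4: W0.I4
cycle 5: W1.I0
cycle 6: W1.I1
cycle 7: W1.I2
cycle 8: W1.I3
cycle 9: W1.I4
cycle 10: W2.I0
cycle 11: idle
cycle 12: idle
cycle 13: W2.I1
cycle 14: W2.I2
cycle 15: idle
cycle 16: idle
cycle 17: W2.I3
cycle 18: W2.I4
cycle 19: W2.I5

Answer: 20 cycles, utilization 4/5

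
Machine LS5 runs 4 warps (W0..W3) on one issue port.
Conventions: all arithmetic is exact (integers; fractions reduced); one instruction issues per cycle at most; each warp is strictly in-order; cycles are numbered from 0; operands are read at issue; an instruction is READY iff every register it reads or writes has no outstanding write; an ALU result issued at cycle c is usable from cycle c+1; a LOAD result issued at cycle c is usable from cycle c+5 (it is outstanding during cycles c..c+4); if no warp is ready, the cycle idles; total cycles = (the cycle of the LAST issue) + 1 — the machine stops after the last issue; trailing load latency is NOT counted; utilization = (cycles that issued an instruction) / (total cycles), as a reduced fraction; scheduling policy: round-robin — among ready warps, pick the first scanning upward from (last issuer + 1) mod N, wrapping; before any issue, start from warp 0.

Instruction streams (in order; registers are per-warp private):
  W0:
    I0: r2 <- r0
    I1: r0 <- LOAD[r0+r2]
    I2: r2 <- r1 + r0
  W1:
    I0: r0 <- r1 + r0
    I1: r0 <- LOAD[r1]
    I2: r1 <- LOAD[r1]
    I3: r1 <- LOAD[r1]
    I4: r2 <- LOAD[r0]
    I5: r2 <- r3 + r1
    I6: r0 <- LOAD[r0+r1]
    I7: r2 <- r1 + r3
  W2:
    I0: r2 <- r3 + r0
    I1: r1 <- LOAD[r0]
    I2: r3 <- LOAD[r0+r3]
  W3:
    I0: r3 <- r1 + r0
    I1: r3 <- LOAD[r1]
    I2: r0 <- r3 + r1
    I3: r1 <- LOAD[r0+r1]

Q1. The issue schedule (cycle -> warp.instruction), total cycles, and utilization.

cycle 0: W0.I0
cycle 1: W1.I0
cycle 2: W2.I0
cycle 3: W3.I0
cycle 4: W0.I1
cycle 5: W1.I1
cycle 6: W2.I1
cycle 7: W3.I1
cycle 8: W1.I2
cycle 9: W2.I2
cycle 10: W0.I2
cycle 11: idle
cycle 12: W3.I2
cycle 13: W1.I3
cycle 14: W3.I3
cycle 15: W1.I4
cycle 16: idle
cycle 17: idle
cycle 18: idle
cycle 19: idle
cycle 20: W1.I5
cycle 21: W1.I6
cycle 22: W1.I7

Answer: 23 cycles, utilization 18/23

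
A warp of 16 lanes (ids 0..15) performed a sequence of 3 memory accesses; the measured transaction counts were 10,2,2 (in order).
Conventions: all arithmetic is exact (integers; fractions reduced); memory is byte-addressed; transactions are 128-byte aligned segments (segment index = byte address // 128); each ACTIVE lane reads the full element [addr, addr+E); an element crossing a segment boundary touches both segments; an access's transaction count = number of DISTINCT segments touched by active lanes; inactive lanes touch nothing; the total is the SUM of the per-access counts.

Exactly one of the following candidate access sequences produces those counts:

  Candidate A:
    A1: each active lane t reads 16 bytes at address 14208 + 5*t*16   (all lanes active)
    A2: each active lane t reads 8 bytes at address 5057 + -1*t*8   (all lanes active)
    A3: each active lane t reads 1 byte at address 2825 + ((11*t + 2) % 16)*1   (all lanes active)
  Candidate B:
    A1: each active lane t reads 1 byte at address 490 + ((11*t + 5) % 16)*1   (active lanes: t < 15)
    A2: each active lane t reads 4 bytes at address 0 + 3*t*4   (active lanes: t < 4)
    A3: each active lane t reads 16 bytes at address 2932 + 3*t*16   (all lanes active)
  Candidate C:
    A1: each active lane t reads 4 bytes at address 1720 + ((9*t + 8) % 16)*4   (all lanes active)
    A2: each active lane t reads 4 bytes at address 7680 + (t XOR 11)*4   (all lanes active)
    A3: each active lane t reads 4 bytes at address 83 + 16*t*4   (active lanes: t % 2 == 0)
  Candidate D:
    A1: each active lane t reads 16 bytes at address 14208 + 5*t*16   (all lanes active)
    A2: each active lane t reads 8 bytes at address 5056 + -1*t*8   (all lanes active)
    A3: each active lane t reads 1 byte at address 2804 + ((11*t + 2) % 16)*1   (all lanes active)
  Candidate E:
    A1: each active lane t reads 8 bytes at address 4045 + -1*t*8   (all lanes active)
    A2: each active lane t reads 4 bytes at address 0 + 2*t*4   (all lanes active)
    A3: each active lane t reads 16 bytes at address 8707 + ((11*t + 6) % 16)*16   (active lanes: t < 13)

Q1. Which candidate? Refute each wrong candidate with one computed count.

A: A3 gives 1 transaction, not 2
B: A1 gives 1 transaction, not 10
C: A1 gives 1 transaction, not 10
E: A1 gives 2 transactions, not 10
D: all counts match (10,2,2)

Answer: D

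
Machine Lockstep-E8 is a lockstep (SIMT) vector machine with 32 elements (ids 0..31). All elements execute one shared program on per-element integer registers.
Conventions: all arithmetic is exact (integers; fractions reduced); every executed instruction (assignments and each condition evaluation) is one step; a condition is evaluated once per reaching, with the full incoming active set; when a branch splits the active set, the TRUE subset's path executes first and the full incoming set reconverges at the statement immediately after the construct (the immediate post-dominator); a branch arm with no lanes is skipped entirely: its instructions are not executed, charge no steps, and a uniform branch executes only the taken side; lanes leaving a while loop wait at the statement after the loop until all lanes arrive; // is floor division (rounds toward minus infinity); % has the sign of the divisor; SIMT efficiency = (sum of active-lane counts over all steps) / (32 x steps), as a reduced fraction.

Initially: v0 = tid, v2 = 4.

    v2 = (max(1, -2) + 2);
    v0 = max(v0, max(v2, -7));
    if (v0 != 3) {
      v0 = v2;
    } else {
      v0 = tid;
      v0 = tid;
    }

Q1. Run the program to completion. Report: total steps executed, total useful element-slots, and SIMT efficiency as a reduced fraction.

Answer: 6 steps, 132 useful, 11/16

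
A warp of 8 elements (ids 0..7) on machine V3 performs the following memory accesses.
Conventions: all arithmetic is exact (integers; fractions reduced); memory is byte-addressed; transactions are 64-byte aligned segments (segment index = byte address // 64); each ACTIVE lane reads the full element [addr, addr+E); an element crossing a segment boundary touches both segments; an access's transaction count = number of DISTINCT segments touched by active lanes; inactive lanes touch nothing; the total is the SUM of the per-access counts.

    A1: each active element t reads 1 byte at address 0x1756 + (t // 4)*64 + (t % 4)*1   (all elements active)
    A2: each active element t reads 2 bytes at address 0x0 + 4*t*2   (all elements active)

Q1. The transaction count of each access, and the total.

A1: 2 transactions
A2: 1 transaction

Answer: 2,1; total 3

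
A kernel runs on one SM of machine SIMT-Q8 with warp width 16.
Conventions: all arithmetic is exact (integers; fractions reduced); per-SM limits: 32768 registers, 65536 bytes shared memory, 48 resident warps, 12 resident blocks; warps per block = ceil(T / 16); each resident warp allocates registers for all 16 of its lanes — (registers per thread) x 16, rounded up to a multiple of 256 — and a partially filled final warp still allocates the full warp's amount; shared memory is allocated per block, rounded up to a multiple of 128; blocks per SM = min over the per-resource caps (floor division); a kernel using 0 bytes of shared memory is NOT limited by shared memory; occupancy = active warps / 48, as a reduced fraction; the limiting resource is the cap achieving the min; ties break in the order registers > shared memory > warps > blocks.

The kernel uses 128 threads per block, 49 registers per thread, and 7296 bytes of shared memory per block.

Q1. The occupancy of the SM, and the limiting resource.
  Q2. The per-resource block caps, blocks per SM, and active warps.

Answer: occupancy 2/3, limited by registers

registers: 4 blocks
shared memory: 8 blocks
warps: 6 blocks
blocks: 12 blocks

Answer: 4 blocks, 32 active warps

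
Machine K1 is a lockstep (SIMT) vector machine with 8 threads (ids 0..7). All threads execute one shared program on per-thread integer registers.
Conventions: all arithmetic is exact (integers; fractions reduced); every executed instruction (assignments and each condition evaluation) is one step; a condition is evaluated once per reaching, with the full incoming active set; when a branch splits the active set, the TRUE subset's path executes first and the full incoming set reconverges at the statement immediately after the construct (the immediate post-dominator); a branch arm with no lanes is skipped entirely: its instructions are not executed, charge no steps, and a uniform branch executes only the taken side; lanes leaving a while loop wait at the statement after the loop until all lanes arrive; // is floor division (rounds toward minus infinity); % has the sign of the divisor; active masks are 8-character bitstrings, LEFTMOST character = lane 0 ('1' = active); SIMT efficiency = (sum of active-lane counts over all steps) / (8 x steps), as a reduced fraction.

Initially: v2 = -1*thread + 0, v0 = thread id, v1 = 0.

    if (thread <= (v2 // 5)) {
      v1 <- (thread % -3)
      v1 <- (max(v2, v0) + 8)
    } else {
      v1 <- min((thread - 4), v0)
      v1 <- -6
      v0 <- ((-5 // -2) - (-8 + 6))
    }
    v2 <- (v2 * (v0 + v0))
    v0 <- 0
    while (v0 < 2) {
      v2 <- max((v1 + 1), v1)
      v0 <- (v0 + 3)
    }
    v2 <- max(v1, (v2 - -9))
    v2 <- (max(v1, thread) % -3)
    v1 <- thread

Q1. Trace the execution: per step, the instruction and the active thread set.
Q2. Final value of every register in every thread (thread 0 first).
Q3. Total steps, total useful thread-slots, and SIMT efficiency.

step 0: eval (thread <= (v2 // 5))   11111111
step 1: v1 <- (thread % -3)          10000000
step 2: v1 <- (max(v2, v0) + 8)      10000000
step 3: v1 <- min((thread - 4), v0)  01111111
step 4: v1 <- -6                     01111111
step 5: v0 <- ((-5 // -2) - (-8 + 6)) 01111111
step 6: v2 <- (v2 * (v0 + v0))       11111111
step 7: v0 <- 0                      11111111
step 8: eval (v0 < 2)                11111111
step 9: v2 <- max((v1 + 1), v1)      11111111
step 10: v0 <- (v0 + 3)               11111111
step 11: eval (v0 < 2)                11111111
step 12: v2 <- max(v1, (v2 - -9))     11111111
step 13: v2 <- (max(v1, thread) % -3) 11111111
step 14: v1 <- thread                 11111111

Answer: 15 steps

v2: -1,-2,-1,0,-2,-1,0,-2
v0: 3,3,3,3,3,3,3,3
v1: 0,1,2,3,4,5,6,7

steps = 15; useful = 103; efficiency = 103/120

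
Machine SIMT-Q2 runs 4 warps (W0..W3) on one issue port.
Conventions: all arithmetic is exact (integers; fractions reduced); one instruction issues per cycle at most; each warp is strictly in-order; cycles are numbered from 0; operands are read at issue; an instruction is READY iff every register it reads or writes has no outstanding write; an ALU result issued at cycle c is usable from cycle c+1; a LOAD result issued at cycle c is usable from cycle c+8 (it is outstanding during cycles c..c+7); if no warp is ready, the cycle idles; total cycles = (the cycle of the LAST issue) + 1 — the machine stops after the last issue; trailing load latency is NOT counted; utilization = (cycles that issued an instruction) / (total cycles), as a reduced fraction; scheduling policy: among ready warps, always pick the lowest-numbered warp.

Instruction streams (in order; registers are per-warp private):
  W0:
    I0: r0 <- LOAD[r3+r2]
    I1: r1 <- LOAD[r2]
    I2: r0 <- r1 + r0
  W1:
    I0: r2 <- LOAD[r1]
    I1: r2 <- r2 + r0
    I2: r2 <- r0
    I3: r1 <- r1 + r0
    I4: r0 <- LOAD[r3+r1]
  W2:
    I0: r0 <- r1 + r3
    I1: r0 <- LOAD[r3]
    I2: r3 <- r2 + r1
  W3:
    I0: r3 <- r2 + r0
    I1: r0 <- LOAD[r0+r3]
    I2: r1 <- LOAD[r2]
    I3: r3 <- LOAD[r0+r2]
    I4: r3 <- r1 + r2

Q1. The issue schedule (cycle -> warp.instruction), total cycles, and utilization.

cycle 0: W0.I0
cycle 1: W0.I1
cycle 2: W1.I0
cycle 3: W2.I0
cycle 4: W2.I1
cycle 5: W2.I2
cycle 6: W3.I0
cycle 7: W3.I1
cycle 8: W3.I2
cycle 9: W0.I2
cycle 10: W1.I1
cycle 11: W1.I2
cycle 12: W1.I3
cycle 13: W1.I4
cycle 14: idle
cycle 15: W3.I3
cycle 16: idle
cycle 17: idle
cycle 18: idle
cycle 19: idle
cycle 20: idle
cycle 21: idle
cycle 22: idle
cycle 23: W3.I4

Answer: 24 cycles, utilization 2/3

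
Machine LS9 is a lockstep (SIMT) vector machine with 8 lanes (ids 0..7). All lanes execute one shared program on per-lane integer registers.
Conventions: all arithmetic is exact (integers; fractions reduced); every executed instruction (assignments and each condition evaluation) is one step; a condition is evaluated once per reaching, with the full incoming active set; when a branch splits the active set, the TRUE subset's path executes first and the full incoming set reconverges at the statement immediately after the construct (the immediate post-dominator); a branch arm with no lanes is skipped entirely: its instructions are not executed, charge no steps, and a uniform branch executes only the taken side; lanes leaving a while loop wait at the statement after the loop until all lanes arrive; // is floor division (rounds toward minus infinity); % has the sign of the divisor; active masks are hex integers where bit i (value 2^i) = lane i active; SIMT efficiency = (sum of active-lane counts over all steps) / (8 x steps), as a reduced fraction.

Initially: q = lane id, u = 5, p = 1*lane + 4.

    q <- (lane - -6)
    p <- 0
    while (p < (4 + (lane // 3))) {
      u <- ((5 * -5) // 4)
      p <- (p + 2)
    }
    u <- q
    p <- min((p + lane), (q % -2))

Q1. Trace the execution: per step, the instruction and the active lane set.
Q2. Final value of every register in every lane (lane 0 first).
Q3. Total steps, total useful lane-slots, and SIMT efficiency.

step 0: q <- (lane - -6)             0xff
step 1: p <- 0                       0xff
step 2: eval (p < (4 + (lane // 3))) 0xff
step 3: u <- ((5 * -5) // 4)         0xff
step 4: p <- (p + 2)                 0xff
step 5: eval (p < (4 + (lane // 3))) 0xff
step 6: u <- ((5 * -5) // 4)         0xff
step 7: p <- (p + 2)                 0xff
step 8: eval (p < (4 + (lane // 3))) 0xff
step 9: u <- ((5 * -5) // 4)         0xf8
step 10: p <- (p + 2)                 0xf8
step 11: eval (p < (4 + (lane // 3))) 0xf8
step 12: u <- q                       0xff
step 13: p <- min((p + lane), (q % -2)) 0xff

Answer: 14 steps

q: 6,7,8,9,10,11,12,13
u: 6,7,8,9,10,11,12,13
p: 0,-1,0,-1,0,-1,0,-1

steps = 14; useful = 103; efficiency = 103/112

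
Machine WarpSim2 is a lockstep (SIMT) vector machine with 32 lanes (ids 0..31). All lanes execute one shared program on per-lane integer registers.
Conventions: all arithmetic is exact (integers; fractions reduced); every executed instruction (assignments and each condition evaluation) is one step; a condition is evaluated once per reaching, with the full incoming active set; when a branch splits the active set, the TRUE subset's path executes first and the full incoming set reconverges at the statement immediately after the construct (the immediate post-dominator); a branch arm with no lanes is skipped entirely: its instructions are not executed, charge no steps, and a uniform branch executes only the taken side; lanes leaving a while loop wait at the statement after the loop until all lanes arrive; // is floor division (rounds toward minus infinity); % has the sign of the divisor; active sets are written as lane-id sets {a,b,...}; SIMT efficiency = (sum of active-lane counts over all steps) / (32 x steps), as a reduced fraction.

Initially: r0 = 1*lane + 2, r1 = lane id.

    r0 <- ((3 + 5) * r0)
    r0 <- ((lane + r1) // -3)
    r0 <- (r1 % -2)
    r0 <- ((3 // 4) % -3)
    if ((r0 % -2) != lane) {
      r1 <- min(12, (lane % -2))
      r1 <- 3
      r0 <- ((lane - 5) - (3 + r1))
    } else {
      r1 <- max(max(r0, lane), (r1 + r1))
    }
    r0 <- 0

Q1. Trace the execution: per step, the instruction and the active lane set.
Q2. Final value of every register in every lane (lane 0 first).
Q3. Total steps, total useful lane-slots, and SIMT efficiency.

step 0: r0 <- ((3 + 5) * r0)         {0,1,2,3,4,5,6,7,8,9,10,11,12,13,14,15,16,17,18,19,20,21,22,23,24,25,26,27,28,29,30,31}
step 1: r0 <- ((lane + r1) // -3)    {0,1,2,3,4,5,6,7,8,9,10,11,12,13,14,15,16,17,18,19,20,21,22,23,24,25,26,27,28,29,30,31}
step 2: r0 <- (r1 % -2)              {0,1,2,3,4,5,6,7,8,9,10,11,12,13,14,15,16,17,18,19,20,21,22,23,24,25,26,27,28,29,30,31}
step 3: r0 <- ((3 // 4) % -3)        {0,1,2,3,4,5,6,7,8,9,10,11,12,13,14,15,16,17,18,19,20,21,22,23,24,25,26,27,28,29,30,31}
step 4: eval ((r0 % -2) != lane)     {0,1,2,3,4,5,6,7,8,9,10,11,12,13,14,15,16,17,18,19,20,21,22,23,24,25,26,27,28,29,30,31}
step 5: r1 <- min(12, (lane % -2))   {1,2,3,4,5,6,7,8,9,10,11,12,13,14,15,16,17,18,19,20,21,22,23,24,25,26,27,28,29,30,31}
step 6: r1 <- 3                      {1,2,3,4,5,6,7,8,9,10,11,12,13,14,15,16,17,18,19,20,21,22,23,24,25,26,27,28,29,30,31}
step 7: r0 <- ((lane - 5) - (3 + r1)) {1,2,3,4,5,6,7,8,9,10,11,12,13,14,15,16,17,18,19,20,21,22,23,24,25,26,27,28,29,30,31}
step 8: r1 <- max(max(r0, lane), (r1 + r1)) {0}
step 9: r0 <- 0                      {0,1,2,3,4,5,6,7,8,9,10,11,12,13,14,15,16,17,18,19,20,21,22,23,24,25,26,27,28,29,30,31}

Answer: 10 steps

r0: 0,0,0,0,0,0,0,0,0,0,0,0,0,0,0,0,0,0,0,0,0,0,0,0,0,0,0,0,0,0,0,0
r1: 0,3,3,3,3,3,3,3,3,3,3,3,3,3,3,3,3,3,3,3,3,3,3,3,3,3,3,3,3,3,3,3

steps = 10; useful = 286; efficiency = 286/320 = 143/160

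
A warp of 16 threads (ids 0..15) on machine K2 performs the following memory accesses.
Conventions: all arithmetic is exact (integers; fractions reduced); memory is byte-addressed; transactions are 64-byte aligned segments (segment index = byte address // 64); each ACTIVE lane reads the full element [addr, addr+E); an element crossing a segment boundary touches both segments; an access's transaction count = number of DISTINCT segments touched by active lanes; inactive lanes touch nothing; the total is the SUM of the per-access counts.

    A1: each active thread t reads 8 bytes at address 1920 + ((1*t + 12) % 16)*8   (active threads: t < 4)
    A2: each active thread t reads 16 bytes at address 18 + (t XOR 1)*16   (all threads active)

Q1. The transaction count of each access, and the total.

A1: 1 transaction
A2: 5 transactions

Answer: 1,5; total 6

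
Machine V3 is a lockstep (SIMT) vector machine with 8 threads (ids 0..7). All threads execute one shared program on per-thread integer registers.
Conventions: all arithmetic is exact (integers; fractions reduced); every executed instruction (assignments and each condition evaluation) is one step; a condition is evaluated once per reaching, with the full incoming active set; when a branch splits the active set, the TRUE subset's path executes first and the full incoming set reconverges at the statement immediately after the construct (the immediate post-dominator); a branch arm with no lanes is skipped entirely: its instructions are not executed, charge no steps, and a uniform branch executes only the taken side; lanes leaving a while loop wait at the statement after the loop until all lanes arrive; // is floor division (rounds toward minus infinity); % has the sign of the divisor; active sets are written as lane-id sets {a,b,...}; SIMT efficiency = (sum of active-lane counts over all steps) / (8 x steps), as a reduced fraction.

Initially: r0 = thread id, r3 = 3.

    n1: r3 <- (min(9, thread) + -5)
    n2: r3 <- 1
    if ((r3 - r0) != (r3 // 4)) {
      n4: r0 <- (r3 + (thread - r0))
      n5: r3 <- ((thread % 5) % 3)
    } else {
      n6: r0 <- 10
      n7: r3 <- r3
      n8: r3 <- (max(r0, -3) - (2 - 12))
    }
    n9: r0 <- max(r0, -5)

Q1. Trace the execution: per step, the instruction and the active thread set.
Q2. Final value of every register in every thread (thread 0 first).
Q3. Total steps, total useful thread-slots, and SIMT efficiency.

step 0: r3 <- (min(9, thread) + -5)  {0,1,2,3,4,5,6,7}
step 1: r3 <- 1                      {0,1,2,3,4,5,6,7}
step 2: eval ((r3 - r0) != (r3 // 4)) {0,1,2,3,4,5,6,7}
step 3: r0 <- (r3 + (thread - r0))   {0,2,3,4,5,6,7}
step 4: r3 <- ((thread % 5) % 3)     {0,2,3,4,5,6,7}
step 5: r0 <- 10                     {1}
step 6: r3 <- r3                     {1}
step 7: r3 <- (max(r0, -3) - (2 - 12)) {1}
step 8: r0 <- max(r0, -5)            {0,1,2,3,4,5,6,7}

Answer: 9 steps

r0: 1,10,1,1,1,1,1,1
r3: 0,20,2,0,1,0,1,2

steps = 9; useful = 49; efficiency = 49/72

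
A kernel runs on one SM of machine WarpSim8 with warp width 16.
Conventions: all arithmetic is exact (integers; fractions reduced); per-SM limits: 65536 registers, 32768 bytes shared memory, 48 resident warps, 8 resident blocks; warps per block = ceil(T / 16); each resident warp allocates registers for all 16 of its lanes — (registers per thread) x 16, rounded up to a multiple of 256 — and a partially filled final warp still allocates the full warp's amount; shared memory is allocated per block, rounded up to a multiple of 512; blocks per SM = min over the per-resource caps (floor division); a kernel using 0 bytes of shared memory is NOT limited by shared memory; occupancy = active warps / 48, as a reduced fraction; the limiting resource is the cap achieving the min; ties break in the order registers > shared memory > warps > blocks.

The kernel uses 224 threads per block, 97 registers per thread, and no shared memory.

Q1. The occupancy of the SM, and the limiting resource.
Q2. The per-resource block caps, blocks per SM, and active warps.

Answer: occupancy 7/12, limited by registers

registers: 2 blocks
shared memory: no limit (kernel uses none)
warps: 3 blocks
blocks: 8 blocks

Answer: 2 blocks, 28 active warps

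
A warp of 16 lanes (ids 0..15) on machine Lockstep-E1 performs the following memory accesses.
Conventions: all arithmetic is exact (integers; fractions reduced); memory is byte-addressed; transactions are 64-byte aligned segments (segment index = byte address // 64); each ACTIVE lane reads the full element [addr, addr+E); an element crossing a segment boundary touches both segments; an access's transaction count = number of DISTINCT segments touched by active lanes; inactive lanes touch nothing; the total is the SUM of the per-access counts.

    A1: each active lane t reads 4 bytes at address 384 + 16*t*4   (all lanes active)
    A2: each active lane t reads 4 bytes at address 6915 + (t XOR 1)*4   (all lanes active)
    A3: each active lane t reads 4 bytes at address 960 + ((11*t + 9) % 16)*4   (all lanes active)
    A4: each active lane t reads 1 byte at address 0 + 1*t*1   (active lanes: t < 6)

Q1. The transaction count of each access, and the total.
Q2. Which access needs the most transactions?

A1: 16 transactions
A2: 2 transactions
A3: 1 transaction
A4: 1 transaction

Answer: 16,2,1,1; total 20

Answer: A1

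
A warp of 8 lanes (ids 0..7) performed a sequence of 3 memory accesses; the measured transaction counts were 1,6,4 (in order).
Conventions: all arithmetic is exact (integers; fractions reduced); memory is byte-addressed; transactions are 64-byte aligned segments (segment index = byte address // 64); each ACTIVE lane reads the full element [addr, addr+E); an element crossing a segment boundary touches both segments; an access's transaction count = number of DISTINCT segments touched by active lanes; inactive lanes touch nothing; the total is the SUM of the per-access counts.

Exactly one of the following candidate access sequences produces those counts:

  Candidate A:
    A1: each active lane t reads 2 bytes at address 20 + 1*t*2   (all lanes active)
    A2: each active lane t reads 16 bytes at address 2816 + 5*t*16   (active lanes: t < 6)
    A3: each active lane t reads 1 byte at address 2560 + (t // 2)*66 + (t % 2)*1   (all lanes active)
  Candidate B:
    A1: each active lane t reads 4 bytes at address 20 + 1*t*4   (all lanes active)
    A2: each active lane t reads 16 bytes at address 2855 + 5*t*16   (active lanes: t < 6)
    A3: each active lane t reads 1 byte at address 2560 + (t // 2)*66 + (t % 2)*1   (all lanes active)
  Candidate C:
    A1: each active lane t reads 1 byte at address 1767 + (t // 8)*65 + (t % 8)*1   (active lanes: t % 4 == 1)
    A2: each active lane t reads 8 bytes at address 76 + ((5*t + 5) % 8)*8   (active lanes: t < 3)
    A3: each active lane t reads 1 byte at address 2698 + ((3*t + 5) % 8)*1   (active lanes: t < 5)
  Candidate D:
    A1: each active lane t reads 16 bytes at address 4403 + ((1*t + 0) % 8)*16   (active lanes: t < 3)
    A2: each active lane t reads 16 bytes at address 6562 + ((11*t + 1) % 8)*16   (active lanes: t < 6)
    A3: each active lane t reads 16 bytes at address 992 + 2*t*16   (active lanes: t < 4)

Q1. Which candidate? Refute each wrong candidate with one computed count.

B: A2 gives 8 transactions, not 6
C: A2 gives 2 transactions, not 6
D: A1 gives 2 transactions, not 1
A: all counts match (1,6,4)

Answer: A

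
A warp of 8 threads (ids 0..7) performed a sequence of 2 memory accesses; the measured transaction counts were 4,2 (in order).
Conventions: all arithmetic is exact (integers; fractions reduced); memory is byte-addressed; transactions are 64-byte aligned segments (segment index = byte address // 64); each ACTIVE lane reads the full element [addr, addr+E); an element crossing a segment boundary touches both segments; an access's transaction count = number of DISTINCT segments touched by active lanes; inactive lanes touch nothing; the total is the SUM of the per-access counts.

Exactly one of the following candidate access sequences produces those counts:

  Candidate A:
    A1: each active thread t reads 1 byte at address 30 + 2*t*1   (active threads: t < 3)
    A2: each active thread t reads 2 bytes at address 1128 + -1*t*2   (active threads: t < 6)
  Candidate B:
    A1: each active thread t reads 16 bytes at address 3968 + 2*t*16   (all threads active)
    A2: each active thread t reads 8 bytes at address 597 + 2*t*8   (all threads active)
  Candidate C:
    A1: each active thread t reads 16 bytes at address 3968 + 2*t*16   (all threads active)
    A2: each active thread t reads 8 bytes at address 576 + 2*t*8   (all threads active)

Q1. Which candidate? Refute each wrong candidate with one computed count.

A: A1 gives 1 transaction, not 4
B: A2 gives 3 transactions, not 2
C: all counts match (4,2)

Answer: C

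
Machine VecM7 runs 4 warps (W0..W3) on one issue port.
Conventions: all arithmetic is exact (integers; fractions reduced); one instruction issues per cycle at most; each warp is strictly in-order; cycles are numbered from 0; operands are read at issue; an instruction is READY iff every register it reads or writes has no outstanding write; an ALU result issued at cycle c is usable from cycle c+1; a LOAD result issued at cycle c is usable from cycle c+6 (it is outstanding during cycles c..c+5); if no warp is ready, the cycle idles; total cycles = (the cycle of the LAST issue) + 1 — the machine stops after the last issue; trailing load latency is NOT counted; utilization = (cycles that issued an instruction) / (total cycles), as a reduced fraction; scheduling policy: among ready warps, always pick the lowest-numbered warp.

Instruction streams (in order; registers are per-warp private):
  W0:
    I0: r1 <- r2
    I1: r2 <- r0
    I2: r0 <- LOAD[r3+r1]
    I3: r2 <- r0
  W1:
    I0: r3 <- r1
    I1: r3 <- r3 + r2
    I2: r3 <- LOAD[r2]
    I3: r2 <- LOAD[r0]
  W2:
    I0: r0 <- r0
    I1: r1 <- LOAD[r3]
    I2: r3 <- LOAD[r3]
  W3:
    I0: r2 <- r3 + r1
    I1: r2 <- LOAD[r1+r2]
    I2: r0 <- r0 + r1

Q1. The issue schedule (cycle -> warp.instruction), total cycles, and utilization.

cycle 0: W0.I0
cycle 1: W0.I1
cycle 2: W0.I2
cycle 3: W1.I0
cycle 4: W1.I1
cycle 5: W1.I2
cycle 6: W1.I3
cycle 7: W2.I0
cycle 8: W0.I3
cycle 9: W2.I1
cycle 10: W2.I2
cycle 11: W3.I0
cycle 12: W3.I1
cycle 13: W3.I2

Answer: 14 cycles, utilization 1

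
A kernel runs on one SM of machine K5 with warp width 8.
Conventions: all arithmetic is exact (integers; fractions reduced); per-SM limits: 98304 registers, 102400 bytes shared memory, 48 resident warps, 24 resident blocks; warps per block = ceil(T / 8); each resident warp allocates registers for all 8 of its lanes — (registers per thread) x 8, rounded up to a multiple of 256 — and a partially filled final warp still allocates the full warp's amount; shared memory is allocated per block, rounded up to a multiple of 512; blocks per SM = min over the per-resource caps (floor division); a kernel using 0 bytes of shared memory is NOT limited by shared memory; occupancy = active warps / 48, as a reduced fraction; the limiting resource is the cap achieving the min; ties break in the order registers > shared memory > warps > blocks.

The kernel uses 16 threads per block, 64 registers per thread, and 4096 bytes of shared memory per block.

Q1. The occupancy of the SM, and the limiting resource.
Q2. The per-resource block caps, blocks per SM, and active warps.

Answer: occupancy 1, limited by warps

registers: 96 blocks
shared memory: 25 blocks
warps: 24 blocks
blocks: 24 blocks

Answer: 24 blocks, 48 active warps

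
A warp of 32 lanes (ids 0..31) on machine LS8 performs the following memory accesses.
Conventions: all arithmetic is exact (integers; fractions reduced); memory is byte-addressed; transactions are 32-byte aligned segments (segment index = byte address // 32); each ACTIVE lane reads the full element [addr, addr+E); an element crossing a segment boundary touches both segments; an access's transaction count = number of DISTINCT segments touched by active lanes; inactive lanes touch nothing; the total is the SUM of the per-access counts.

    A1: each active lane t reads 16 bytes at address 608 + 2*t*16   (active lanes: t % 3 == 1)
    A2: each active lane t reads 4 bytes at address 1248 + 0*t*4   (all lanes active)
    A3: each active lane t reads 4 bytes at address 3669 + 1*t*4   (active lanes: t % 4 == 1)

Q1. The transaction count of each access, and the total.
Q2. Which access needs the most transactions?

A1: 11 transactions
A2: 1 transaction
A3: 5 transactions

Answer: 11,1,5; total 17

Answer: A1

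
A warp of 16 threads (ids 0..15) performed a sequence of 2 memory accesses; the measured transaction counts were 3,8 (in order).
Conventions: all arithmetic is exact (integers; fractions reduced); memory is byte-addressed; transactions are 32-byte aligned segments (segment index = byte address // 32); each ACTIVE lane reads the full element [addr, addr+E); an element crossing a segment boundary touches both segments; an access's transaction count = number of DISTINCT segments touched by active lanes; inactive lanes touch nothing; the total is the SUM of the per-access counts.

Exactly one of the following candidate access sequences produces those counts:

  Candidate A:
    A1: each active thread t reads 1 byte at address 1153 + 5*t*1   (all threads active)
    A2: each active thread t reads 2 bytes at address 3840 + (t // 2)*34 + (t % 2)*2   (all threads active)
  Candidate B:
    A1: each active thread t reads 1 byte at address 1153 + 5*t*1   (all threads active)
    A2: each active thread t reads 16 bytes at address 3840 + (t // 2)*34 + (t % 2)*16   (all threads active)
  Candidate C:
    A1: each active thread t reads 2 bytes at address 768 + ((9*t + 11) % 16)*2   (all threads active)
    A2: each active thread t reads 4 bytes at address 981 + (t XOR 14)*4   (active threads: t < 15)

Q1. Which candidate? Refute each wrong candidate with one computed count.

B: A2 gives 9 transactions, not 8
C: A1 gives 1 transaction, not 3
A: all counts match (3,8)

Answer: A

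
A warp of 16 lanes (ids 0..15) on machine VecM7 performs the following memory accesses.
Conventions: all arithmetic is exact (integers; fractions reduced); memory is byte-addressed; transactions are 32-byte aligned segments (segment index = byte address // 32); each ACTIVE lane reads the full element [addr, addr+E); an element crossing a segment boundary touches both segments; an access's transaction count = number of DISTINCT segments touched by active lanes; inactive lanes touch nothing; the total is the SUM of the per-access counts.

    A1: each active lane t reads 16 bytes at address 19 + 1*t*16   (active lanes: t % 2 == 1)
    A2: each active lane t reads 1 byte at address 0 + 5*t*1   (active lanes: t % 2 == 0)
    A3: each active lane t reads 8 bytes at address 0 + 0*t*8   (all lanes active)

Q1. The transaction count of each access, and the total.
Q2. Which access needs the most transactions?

A1: 8 transactions
A2: 3 transactions
A3: 1 transaction

Answer: 8,3,1; total 12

Answer: A1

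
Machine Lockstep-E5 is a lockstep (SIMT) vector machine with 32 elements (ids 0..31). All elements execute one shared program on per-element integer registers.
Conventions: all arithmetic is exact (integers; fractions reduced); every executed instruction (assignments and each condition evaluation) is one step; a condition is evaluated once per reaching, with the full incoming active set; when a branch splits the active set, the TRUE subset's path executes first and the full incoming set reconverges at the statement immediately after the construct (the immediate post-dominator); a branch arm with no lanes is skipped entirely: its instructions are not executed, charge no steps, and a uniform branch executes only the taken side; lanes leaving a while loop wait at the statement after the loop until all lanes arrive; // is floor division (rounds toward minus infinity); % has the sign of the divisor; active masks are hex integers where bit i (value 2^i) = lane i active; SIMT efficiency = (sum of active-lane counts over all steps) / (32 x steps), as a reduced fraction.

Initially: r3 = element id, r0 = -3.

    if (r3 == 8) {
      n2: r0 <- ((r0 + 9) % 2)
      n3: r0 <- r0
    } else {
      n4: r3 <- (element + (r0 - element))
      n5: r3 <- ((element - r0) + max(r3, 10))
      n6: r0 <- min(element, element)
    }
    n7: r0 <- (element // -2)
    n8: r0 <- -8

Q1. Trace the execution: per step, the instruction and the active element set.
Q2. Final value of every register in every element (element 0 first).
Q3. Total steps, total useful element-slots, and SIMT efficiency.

step 0: eval (r3 == 8)               0xffffffff
step 1: r0 <- ((r0 + 9) % 2)         0x00000100
step 2: r0 <- r0                     0x00000100
step 3: r3 <- (element + (r0 - element)) 0xfffffeff
step 4: r3 <- ((element - r0) + max(r3, 10)) 0xfffffeff
step 5: r0 <- min(element, element)  0xfffffeff
step 6: r0 <- (element // -2)        0xffffffff
step 7: r0 <- -8                     0xffffffff

Answer: 8 steps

r3: 13,14,15,16,17,18,19,20,8,22,23,24,25,26,27,28,29,30,31,32,33,34,35,36,37,38,39,40,41,42,43,44
r0: -8,-8,-8,-8,-8,-8,-8,-8,-8,-8,-8,-8,-8,-8,-8,-8,-8,-8,-8,-8,-8,-8,-8,-8,-8,-8,-8,-8,-8,-8,-8,-8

steps = 8; useful = 191; efficiency = 191/256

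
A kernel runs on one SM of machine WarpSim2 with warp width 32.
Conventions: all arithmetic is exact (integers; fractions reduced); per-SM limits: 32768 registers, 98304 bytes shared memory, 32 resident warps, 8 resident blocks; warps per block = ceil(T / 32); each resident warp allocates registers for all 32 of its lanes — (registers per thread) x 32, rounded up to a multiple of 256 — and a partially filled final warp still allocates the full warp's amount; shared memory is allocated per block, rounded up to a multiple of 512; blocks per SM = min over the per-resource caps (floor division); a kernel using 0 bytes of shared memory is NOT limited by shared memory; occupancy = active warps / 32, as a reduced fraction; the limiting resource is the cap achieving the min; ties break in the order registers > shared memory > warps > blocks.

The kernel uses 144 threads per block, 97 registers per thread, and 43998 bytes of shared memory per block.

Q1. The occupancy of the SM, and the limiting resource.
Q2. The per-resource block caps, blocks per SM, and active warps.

Answer: occupancy 5/32, limited by registers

registers: 1 block
shared memory: 2 blocks
warps: 6 blocks
blocks: 8 blocks

Answer: 1 block, 5 active warps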